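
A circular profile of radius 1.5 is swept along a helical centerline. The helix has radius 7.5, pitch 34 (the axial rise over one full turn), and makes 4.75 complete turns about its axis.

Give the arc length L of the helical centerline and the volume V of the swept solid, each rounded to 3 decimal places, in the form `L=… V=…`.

2πR = 2π·7.5 = 47.123890
per-turn = √(47.123890² + 34²) = √(2220.6610 + 1156) = √3376.6610 = 58.109044
L = 4.75 × 58.109044 = 276.017959
V = π·1.5² × L = 7.068583 × 276.017959 = 1951.055981

L=276.018 V=1951.056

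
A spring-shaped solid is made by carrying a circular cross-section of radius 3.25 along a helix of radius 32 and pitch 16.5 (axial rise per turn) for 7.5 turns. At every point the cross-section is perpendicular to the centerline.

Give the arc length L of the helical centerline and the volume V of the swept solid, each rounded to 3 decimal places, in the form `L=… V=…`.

L=1513.034 V=50207.106

2πR = 2π·32 = 201.061930
per-turn = √(201.061930² + 16.5²) = √(40425.8996 + 272.25) = √40698.1496 = 201.737824
L = 7.5 × 201.737824 = 1513.033680
V = π·3.25² × L = 33.183072 × 1513.033680 = 50207.106149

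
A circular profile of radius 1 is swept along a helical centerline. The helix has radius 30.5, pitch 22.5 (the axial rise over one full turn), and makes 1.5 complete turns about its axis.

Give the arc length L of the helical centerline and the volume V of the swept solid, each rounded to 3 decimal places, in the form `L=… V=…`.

2πR = 2π·30.5 = 191.637152
per-turn = √(191.637152² + 22.5²) = √(36724.7980 + 506.25) = √37231.0480 = 192.953487
L = 1.5 × 192.953487 = 289.430230
V = π·1² × L = 3.141593 × 289.430230 = 909.271884

L=289.430 V=909.272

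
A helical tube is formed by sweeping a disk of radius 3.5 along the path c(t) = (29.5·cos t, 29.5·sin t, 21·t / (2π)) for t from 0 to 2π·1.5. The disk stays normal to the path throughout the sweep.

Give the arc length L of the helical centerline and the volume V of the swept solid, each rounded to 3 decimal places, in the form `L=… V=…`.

L=279.810 V=10768.339

2πR = 2π·29.5 = 185.353967
per-turn = √(185.353967² + 21²) = √(34356.0929 + 441) = √34797.0929 = 186.539789
L = 1.5 × 186.539789 = 279.809684
V = π·3.5² × L = 38.484510 × 279.809684 = 10768.338571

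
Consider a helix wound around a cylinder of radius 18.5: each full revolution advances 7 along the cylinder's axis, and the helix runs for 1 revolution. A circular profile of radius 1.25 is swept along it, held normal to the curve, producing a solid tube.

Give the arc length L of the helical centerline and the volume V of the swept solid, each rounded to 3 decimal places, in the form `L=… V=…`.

L=116.450 V=571.620

2πR = 2π·18.5 = 116.238928
per-turn = √(116.238928² + 7²) = √(13511.4884 + 49) = √13560.4884 = 116.449510
L = 1 × 116.449510 = 116.449510
V = π·1.25² × L = 4.908739 × 116.449510 = 571.620196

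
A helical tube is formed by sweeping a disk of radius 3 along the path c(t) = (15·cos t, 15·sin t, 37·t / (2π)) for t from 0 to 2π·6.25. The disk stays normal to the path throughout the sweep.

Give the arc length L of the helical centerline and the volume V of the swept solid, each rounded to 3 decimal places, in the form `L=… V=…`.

L=632.815 V=17892.423

2πR = 2π·15 = 94.247780
per-turn = √(94.247780² + 37²) = √(8882.6440 + 1369) = √10251.6440 = 101.250402
L = 6.25 × 101.250402 = 632.815014
V = π·3² × L = 28.274334 × 632.815014 = 17892.422998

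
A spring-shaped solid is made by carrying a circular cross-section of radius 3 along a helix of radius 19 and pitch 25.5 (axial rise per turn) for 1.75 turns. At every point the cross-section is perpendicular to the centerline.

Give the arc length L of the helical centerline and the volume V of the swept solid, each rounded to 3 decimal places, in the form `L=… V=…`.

L=213.629 V=6040.211

2πR = 2π·19 = 119.380521
per-turn = √(119.380521² + 25.5²) = √(14251.7088 + 650.25) = √14901.9588 = 122.073579
L = 1.75 × 122.073579 = 213.628764
V = π·3² × L = 28.274334 × 213.628764 = 6040.210992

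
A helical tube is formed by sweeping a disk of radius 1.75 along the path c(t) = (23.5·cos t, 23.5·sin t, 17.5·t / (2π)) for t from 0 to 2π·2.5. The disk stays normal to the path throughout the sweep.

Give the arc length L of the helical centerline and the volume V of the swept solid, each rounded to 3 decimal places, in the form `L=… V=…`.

2πR = 2π·23.5 = 147.654855
per-turn = √(147.654855² + 17.5²) = √(21801.9561 + 306.25) = √22108.2061 = 148.688285
L = 2.5 × 148.688285 = 371.720713
V = π·1.75² × L = 9.621128 × 371.720713 = 3576.372372

L=371.721 V=3576.372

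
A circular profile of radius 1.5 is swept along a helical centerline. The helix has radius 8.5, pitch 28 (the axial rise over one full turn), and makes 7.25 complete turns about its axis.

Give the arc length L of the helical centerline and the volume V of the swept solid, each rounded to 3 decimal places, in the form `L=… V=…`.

2πR = 2π·8.5 = 53.407075
per-turn = √(53.407075² + 28²) = √(2852.3157 + 784) = √3636.3157 = 60.301871
L = 7.25 × 60.301871 = 437.188566
V = π·1.5² × L = 7.068583 × 437.188566 = 3090.303873

L=437.189 V=3090.304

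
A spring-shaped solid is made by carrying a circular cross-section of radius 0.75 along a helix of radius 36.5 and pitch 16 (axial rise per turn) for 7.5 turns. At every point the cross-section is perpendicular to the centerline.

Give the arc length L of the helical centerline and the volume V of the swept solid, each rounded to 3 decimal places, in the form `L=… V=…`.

2πR = 2π·36.5 = 229.336264
per-turn = √(229.336264² + 16²) = √(52595.1219 + 256) = √52851.1219 = 229.893719
L = 7.5 × 229.893719 = 1724.202890
V = π·0.75² × L = 1.767146 × 1724.202890 = 3046.918011

L=1724.203 V=3046.918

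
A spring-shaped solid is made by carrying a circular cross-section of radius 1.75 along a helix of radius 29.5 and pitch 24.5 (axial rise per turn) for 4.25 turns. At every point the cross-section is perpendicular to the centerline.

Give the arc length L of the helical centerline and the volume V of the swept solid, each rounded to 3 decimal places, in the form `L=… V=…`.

2πR = 2π·29.5 = 185.353967
per-turn = √(185.353967² + 24.5²) = √(34356.0929 + 600.25) = √34956.3429 = 186.966154
L = 4.25 × 186.966154 = 794.606157
V = π·1.75² × L = 9.621128 × 794.606157 = 7645.007146

L=794.606 V=7645.007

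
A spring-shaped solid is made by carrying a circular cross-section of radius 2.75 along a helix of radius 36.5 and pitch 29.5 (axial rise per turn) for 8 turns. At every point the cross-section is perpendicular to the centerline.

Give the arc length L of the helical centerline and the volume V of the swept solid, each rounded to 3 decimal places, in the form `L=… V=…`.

L=1849.806 V=43948.246

2πR = 2π·36.5 = 229.336264
per-turn = √(229.336264² + 29.5²) = √(52595.1219 + 870.25) = √53465.3719 = 231.225803
L = 8 × 231.225803 = 1849.806422
V = π·2.75² × L = 23.758294 × 1849.806422 = 43948.245634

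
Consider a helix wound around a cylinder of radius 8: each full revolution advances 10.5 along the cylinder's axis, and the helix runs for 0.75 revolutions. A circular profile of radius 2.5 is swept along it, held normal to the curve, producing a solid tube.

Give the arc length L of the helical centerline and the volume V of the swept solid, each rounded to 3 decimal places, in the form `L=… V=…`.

L=38.513 V=756.198

2πR = 2π·8 = 50.265482
per-turn = √(50.265482² + 10.5²) = √(2526.6187 + 110.25) = √2636.8687 = 51.350450
L = 0.75 × 51.350450 = 38.512838
V = π·2.5² × L = 19.634954 × 38.512838 = 756.197798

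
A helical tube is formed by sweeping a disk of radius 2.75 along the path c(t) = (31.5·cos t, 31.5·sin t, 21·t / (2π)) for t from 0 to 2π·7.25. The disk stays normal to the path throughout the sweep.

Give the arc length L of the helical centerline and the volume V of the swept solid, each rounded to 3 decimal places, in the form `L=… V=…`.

2πR = 2π·31.5 = 197.920337
per-turn = √(197.920337² + 21²) = √(39172.4599 + 441) = √39613.4599 = 199.031304
L = 7.25 × 199.031304 = 1442.976952
V = π·2.75² × L = 23.758294 × 1442.976952 = 34282.671302

L=1442.977 V=34282.671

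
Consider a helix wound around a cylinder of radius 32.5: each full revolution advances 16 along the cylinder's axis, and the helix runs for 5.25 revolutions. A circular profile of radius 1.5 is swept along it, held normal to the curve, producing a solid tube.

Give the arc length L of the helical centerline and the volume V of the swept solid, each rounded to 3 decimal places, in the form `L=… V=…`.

2πR = 2π·32.5 = 204.203522
per-turn = √(204.203522² + 16²) = √(41699.0786 + 256) = √41955.0786 = 204.829389
L = 5.25 × 204.829389 = 1075.354292
V = π·1.5² × L = 7.068583 × 1075.354292 = 7601.231575

L=1075.354 V=7601.232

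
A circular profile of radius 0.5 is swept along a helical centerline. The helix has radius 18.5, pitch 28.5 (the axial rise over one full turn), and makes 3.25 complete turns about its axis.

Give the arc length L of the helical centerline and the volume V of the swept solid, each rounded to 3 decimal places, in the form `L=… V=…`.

2πR = 2π·18.5 = 116.238928
per-turn = √(116.238928² + 28.5²) = √(13511.4884 + 812.25) = √14323.7384 = 119.681822
L = 3.25 × 119.681822 = 388.965920
V = π·0.5² × L = 0.785398 × 388.965920 = 305.493119

L=388.966 V=305.493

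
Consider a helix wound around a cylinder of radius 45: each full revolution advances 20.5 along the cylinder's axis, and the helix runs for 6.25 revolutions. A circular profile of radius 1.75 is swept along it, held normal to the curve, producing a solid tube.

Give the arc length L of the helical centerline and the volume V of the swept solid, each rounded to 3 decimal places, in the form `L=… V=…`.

2πR = 2π·45 = 282.743339
per-turn = √(282.743339² + 20.5²) = √(79943.7956 + 420.25) = √80364.0456 = 283.485530
L = 6.25 × 283.485530 = 1771.784562
V = π·1.75² × L = 9.621128 × 1771.784562 = 17046.565174

L=1771.785 V=17046.565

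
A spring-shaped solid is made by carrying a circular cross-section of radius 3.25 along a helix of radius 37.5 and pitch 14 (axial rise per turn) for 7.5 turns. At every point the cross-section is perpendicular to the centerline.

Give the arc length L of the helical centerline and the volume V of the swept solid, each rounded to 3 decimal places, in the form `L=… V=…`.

2πR = 2π·37.5 = 235.619449
per-turn = √(235.619449² + 14²) = √(55516.5248 + 196) = √55712.5248 = 236.035007
L = 7.5 × 236.035007 = 1770.262556
V = π·3.25² × L = 33.183072 × 1770.262556 = 58742.750572

L=1770.263 V=58742.751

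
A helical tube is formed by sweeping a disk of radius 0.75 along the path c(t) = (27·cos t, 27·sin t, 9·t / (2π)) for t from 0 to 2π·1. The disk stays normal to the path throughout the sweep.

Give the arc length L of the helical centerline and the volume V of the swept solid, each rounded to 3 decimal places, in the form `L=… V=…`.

L=169.885 V=300.211

2πR = 2π·27 = 169.646003
per-turn = √(169.646003² + 9²) = √(28779.7664 + 81) = √28860.7664 = 169.884568
L = 1 × 169.884568 = 169.884568
V = π·0.75² × L = 1.767146 × 169.884568 = 300.210812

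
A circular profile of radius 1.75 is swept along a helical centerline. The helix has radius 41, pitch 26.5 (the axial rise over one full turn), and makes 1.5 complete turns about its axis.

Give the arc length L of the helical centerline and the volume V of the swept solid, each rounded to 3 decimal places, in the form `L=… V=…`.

L=388.455 V=3737.375

2πR = 2π·41 = 257.610598
per-turn = √(257.610598² + 26.5²) = √(66363.2200 + 702.25) = √67065.4700 = 258.970018
L = 1.5 × 258.970018 = 388.455026
V = π·1.75² × L = 9.621128 × 388.455026 = 3737.375337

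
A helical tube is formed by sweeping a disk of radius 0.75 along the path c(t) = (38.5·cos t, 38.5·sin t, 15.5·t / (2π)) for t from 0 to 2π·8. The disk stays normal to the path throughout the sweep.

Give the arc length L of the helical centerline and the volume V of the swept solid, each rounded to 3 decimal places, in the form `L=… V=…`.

2πR = 2π·38.5 = 241.902634
per-turn = √(241.902634² + 15.5²) = √(58516.8845 + 240.25) = √58757.1345 = 242.398710
L = 8 × 242.398710 = 1939.189678
V = π·0.75² × L = 1.767146 × 1939.189678 = 3426.831026

L=1939.190 V=3426.831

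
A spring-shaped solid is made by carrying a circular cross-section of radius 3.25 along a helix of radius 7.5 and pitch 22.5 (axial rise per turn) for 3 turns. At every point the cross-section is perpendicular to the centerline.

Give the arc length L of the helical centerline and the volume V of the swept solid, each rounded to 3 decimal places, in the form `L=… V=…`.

2πR = 2π·7.5 = 47.123890
per-turn = √(47.123890² + 22.5²) = √(2220.6610 + 506.25) = √2726.9110 = 52.219833
L = 3 × 52.219833 = 156.659500
V = π·3.25² × L = 33.183072 × 156.659500 = 5198.443528

L=156.659 V=5198.444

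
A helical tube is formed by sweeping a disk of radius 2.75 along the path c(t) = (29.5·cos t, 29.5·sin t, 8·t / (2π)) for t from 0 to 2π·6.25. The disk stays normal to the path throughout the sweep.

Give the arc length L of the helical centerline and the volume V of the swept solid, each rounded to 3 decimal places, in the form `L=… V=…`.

L=1159.541 V=27548.712

2πR = 2π·29.5 = 185.353967
per-turn = √(185.353967² + 8²) = √(34356.0929 + 64) = √34420.0929 = 185.526529
L = 6.25 × 185.526529 = 1159.540806
V = π·2.75² × L = 23.758294 × 1159.540806 = 27548.711876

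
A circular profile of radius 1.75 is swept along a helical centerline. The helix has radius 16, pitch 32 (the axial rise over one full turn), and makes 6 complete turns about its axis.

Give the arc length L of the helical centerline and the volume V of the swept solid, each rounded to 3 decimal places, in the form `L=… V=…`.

2πR = 2π·16 = 100.530965
per-turn = √(100.530965² + 32²) = √(10106.4749 + 1024) = √11130.4749 = 105.501066
L = 6 × 105.501066 = 633.006395
V = π·1.75² × L = 9.621128 × 633.006395 = 6090.235240

L=633.006 V=6090.235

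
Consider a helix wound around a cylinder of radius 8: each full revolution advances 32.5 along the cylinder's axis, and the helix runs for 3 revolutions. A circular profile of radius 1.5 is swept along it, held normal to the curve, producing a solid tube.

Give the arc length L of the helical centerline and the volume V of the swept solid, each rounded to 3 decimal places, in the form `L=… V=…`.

L=179.571 V=1269.314

2πR = 2π·8 = 50.265482
per-turn = √(50.265482² + 32.5²) = √(2526.6187 + 1056.25) = √3582.8687 = 59.857069
L = 3 × 59.857069 = 179.571207
V = π·1.5² × L = 7.068583 × 179.571207 = 1269.314069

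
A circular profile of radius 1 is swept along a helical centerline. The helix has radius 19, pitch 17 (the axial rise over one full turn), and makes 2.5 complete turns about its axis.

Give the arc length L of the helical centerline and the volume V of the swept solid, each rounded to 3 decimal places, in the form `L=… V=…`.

2πR = 2π·19 = 119.380521
per-turn = √(119.380521² + 17²) = √(14251.7088 + 289) = √14540.7088 = 120.584861
L = 2.5 × 120.584861 = 301.462153
V = π·1² × L = 3.141593 × 301.462153 = 947.071285

L=301.462 V=947.071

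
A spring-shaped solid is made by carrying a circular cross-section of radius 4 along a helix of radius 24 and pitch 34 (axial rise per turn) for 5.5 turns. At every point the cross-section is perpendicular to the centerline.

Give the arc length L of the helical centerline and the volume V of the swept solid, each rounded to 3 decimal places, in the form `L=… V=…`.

L=850.201 V=42735.740

2πR = 2π·24 = 150.796447
per-turn = √(150.796447² + 34²) = √(22739.5685 + 1156) = √23895.5685 = 154.581915
L = 5.5 × 154.581915 = 850.200534
V = π·4² × L = 50.265482 × 850.200534 = 42735.740037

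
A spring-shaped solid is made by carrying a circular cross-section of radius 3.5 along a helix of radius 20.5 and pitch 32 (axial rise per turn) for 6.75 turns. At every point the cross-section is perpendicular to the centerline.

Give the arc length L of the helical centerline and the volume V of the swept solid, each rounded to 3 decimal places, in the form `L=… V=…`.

L=895.865 V=34476.935

2πR = 2π·20.5 = 128.805299
per-turn = √(128.805299² + 32²) = √(16590.8050 + 1024) = √17614.8050 = 132.720778
L = 6.75 × 132.720778 = 895.865254
V = π·3.5² × L = 38.484510 × 895.865254 = 34476.935319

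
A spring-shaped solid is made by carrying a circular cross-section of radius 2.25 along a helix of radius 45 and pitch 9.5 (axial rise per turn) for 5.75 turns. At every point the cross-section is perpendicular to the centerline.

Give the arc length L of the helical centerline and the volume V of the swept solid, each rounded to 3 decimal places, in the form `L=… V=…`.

L=1626.692 V=25871.412

2πR = 2π·45 = 282.743339
per-turn = √(282.743339² + 9.5²) = √(79943.7956 + 90.25) = √80034.0456 = 282.902891
L = 5.75 × 282.902891 = 1626.691622
V = π·2.25² × L = 15.904313 × 1626.691622 = 25871.412406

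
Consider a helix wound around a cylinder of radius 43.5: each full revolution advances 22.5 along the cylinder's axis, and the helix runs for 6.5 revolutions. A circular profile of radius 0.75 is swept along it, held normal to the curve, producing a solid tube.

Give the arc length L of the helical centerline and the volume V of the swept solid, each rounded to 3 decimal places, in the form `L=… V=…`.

L=1782.580 V=3150.079

2πR = 2π·43.5 = 273.318561
per-turn = √(273.318561² + 22.5²) = √(74703.0357 + 506.25) = √75209.2857 = 274.243114
L = 6.5 × 274.243114 = 1782.580243
V = π·0.75² × L = 1.767146 × 1782.580243 = 3150.079309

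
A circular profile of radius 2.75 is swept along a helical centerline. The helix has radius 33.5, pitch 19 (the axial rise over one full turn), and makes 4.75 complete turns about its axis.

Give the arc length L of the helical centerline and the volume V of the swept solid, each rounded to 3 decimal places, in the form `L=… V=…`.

L=1003.877 V=23850.403

2πR = 2π·33.5 = 210.486708
per-turn = √(210.486708² + 19²) = √(44304.6542 + 361) = √44665.6542 = 211.342504
L = 4.75 × 211.342504 = 1003.876896
V = π·2.75² × L = 23.758294 × 1003.876896 = 23850.402875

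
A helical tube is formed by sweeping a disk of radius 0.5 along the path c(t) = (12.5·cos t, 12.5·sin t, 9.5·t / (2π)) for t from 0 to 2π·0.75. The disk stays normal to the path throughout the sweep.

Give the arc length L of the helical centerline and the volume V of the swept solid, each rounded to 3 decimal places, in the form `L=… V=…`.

L=59.334 V=46.601

2πR = 2π·12.5 = 78.539816
per-turn = √(78.539816² + 9.5²) = √(6168.5028 + 90.25) = √6258.7528 = 79.112279
L = 0.75 × 79.112279 = 59.334210
V = π·0.5² × L = 0.785398 × 59.334210 = 46.600979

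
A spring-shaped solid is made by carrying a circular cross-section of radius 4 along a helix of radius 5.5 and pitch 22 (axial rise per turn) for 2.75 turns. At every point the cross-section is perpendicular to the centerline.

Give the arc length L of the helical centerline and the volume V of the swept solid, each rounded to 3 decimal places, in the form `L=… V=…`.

2πR = 2π·5.5 = 34.557519
per-turn = √(34.557519² + 22²) = √(1194.2221 + 484) = √1678.2221 = 40.966110
L = 2.75 × 40.966110 = 112.656801
V = π·4² × L = 50.265482 × 112.656801 = 5662.748469

L=112.657 V=5662.748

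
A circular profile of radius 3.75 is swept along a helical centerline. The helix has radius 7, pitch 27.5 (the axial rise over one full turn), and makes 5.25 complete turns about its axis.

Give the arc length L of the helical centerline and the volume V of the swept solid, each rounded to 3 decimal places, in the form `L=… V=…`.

L=272.327 V=12031.056

2πR = 2π·7 = 43.982297
per-turn = √(43.982297² + 27.5²) = √(1934.4425 + 756.25) = √2690.6925 = 51.871885
L = 5.25 × 51.871885 = 272.327397
V = π·3.75² × L = 44.178647 × 272.327397 = 12031.055844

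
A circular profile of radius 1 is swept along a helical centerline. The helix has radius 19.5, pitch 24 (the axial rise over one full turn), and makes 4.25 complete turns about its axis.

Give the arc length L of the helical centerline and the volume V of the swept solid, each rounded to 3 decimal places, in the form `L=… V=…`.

L=530.615 V=1666.976

2πR = 2π·19.5 = 122.522113
per-turn = √(122.522113² + 24²) = √(15011.6683 + 576) = √15587.6683 = 124.850584
L = 4.25 × 124.850584 = 530.614981
V = π·1² × L = 3.141593 × 530.614981 = 1666.976128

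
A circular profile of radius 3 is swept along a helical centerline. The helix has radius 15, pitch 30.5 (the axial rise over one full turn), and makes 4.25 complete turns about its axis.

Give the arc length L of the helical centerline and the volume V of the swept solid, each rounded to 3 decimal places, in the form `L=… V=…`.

2πR = 2π·15 = 94.247780
per-turn = √(94.247780² + 30.5²) = √(8882.6440 + 930.25) = √9812.8940 = 99.060052
L = 4.25 × 99.060052 = 421.005222
V = π·3² × L = 28.274334 × 421.005222 = 11903.642220

L=421.005 V=11903.642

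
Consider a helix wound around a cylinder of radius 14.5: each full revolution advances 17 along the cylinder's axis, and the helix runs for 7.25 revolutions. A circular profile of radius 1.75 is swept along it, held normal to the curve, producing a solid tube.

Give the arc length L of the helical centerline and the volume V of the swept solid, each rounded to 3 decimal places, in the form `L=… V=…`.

L=671.920 V=6464.632

2πR = 2π·14.5 = 91.106187
per-turn = √(91.106187² + 17²) = √(8300.3373 + 289) = √8589.3373 = 92.678678
L = 7.25 × 92.678678 = 671.920413
V = π·1.75² × L = 9.621128 × 671.920413 = 6464.631968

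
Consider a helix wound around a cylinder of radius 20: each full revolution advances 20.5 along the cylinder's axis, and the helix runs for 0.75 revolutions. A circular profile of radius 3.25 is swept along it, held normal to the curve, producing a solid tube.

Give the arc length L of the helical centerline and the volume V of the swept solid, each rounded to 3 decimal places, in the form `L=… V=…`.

L=95.494 V=3168.772

2πR = 2π·20 = 125.663706
per-turn = √(125.663706² + 20.5²) = √(15791.3670 + 420.25) = √16211.6170 = 127.324848
L = 0.75 × 127.324848 = 95.493636
V = π·3.25² × L = 33.183072 × 95.493636 = 3168.772250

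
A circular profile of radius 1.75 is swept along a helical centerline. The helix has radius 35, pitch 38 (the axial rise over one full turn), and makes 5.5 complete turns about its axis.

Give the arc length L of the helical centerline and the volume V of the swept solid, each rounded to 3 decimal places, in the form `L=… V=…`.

L=1227.438 V=11809.334

2πR = 2π·35 = 219.911486
per-turn = √(219.911486² + 38²) = √(48361.0616 + 1444) = √49805.0616 = 223.170476
L = 5.5 × 223.170476 = 1227.437621
V = π·1.75² × L = 9.621128 × 1227.437621 = 11809.333848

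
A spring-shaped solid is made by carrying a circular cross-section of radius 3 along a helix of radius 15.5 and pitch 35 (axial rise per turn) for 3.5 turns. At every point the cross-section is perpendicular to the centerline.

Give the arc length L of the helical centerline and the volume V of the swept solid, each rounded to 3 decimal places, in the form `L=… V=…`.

L=362.207 V=10241.153

2πR = 2π·15.5 = 97.389372
per-turn = √(97.389372² + 35²) = √(9484.6898 + 1225) = √10709.6898 = 103.487631
L = 3.5 × 103.487631 = 362.206710
V = π·3² × L = 28.274334 × 362.206710 = 10241.153439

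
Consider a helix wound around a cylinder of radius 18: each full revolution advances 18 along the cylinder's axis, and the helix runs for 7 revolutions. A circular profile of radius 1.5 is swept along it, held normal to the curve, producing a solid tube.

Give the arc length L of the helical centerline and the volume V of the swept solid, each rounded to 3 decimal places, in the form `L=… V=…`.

2πR = 2π·18 = 113.097336
per-turn = √(113.097336² + 18²) = √(12791.0073 + 324) = √13115.0073 = 114.520772
L = 7 × 114.520772 = 801.645407
V = π·1.5² × L = 7.068583 × 801.645407 = 5666.497470

L=801.645 V=5666.497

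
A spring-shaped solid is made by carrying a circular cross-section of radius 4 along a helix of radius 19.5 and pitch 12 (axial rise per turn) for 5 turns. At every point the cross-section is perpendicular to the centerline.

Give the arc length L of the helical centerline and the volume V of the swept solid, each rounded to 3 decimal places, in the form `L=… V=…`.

2πR = 2π·19.5 = 122.522113
per-turn = √(122.522113² + 12²) = √(15011.6683 + 144) = √15155.6683 = 123.108360
L = 5 × 123.108360 = 615.541800
V = π·4² × L = 50.265482 × 615.541800 = 30940.505542

L=615.542 V=30940.506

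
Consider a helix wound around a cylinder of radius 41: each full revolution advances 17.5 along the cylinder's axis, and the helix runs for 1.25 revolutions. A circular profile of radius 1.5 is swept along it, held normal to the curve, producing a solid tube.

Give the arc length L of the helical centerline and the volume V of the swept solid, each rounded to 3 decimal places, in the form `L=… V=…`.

2πR = 2π·41 = 257.610598
per-turn = √(257.610598² + 17.5²) = √(66363.2200 + 306.25) = √66669.4700 = 258.204318
L = 1.25 × 258.204318 = 322.755398
V = π·1.5² × L = 7.068583 × 322.755398 = 2281.423471

L=322.755 V=2281.423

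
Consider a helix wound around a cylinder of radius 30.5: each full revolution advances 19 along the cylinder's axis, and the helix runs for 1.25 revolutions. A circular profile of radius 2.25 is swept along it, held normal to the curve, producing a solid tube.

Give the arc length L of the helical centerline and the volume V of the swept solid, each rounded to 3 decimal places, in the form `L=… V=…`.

2πR = 2π·30.5 = 191.637152
per-turn = √(191.637152² + 19²) = √(36724.7980 + 361) = √37085.7980 = 192.576733
L = 1.25 × 192.576733 = 240.720916
V = π·2.25² × L = 15.904313 × 240.720916 = 3828.500746

L=240.721 V=3828.501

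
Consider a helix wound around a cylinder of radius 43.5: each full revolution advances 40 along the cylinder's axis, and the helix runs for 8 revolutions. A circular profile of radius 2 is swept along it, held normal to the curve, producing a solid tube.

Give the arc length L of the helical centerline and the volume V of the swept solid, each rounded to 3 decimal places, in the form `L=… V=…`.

L=2209.840 V=27769.673

2πR = 2π·43.5 = 273.318561
per-turn = √(273.318561² + 40²) = √(74703.0357 + 1600) = √76303.0357 = 276.230041
L = 8 × 276.230041 = 2209.840330
V = π·2² × L = 12.566371 × 2209.840330 = 27769.672589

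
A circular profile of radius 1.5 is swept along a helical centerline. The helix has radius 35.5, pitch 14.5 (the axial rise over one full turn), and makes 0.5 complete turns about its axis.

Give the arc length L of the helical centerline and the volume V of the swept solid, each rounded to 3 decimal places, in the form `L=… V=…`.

2πR = 2π·35.5 = 223.053078
per-turn = √(223.053078² + 14.5²) = √(49752.6758 + 210.25) = √49962.9258 = 223.523882
L = 0.5 × 223.523882 = 111.761941
V = π·1.5² × L = 7.068583 × 111.761941 = 789.998608

L=111.762 V=789.999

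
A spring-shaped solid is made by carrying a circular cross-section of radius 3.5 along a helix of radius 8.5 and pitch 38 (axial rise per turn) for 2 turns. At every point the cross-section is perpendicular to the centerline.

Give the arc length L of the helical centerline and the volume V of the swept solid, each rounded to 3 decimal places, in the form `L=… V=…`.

2πR = 2π·8.5 = 53.407075
per-turn = √(53.407075² + 38²) = √(2852.3157 + 1444) = √4296.3157 = 65.546286
L = 2 × 65.546286 = 131.092573
V = π·3.5² × L = 38.484510 × 131.092573 = 5045.033436

L=131.093 V=5045.033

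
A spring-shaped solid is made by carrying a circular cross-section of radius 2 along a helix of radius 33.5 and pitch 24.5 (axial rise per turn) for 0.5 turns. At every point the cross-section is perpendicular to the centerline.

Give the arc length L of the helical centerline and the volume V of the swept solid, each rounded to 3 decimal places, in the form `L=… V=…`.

2πR = 2π·33.5 = 210.486708
per-turn = √(210.486708² + 24.5²) = √(44304.6542 + 600.25) = √44904.9042 = 211.907773
L = 0.5 × 211.907773 = 105.953886
V = π·2² × L = 12.566371 × 105.953886 = 1331.455804

L=105.954 V=1331.456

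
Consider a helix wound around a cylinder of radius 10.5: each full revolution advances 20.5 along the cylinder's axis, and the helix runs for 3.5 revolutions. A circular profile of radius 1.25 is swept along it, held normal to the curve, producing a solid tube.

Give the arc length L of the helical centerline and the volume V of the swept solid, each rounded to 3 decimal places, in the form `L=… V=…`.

2πR = 2π·10.5 = 65.973446
per-turn = √(65.973446² + 20.5²) = √(4352.4955 + 420.25) = √4772.7455 = 69.085060
L = 3.5 × 69.085060 = 241.797711
V = π·1.25² × L = 4.908739 × 241.797711 = 1186.921737

L=241.798 V=1186.922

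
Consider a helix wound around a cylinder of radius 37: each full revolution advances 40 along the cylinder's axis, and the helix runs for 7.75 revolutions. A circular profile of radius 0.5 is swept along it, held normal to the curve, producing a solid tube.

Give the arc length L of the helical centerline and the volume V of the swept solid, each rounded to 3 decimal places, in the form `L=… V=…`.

L=1828.178 V=1435.848

2πR = 2π·37 = 232.477856
per-turn = √(232.477856² + 40²) = √(54045.9537 + 1600) = √55645.9537 = 235.893946
L = 7.75 × 235.893946 = 1828.178081
V = π·0.5² × L = 0.785398 × 1828.178081 = 1435.847707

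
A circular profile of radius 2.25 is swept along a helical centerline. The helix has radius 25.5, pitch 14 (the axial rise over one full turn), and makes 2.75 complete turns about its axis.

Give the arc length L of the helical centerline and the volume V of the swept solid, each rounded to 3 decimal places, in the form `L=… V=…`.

L=442.287 V=7034.274

2πR = 2π·25.5 = 160.221225
per-turn = √(160.221225² + 14²) = √(25670.8410 + 196) = √25866.8410 = 160.831717
L = 2.75 × 160.831717 = 442.287221
V = π·2.25² × L = 15.904313 × 442.287221 = 7034.274306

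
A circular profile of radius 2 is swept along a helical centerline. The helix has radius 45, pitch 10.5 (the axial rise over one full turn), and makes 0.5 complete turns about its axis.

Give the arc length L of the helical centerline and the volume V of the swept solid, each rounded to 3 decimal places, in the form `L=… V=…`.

L=141.469 V=1777.753

2πR = 2π·45 = 282.743339
per-turn = √(282.743339² + 10.5²) = √(79943.7956 + 110.25) = √80054.0456 = 282.938236
L = 0.5 × 282.938236 = 141.469118
V = π·2² × L = 12.566371 × 141.469118 = 1777.753370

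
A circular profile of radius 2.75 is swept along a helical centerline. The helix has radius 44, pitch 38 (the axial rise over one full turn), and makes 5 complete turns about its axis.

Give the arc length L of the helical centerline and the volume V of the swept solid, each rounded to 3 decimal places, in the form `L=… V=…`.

L=1395.298 V=33149.891

2πR = 2π·44 = 276.460154
per-turn = √(276.460154² + 38²) = √(76430.2165 + 1444) = √77874.2165 = 279.059521
L = 5 × 279.059521 = 1395.297607
V = π·2.75² × L = 23.758294 × 1395.297607 = 33149.891382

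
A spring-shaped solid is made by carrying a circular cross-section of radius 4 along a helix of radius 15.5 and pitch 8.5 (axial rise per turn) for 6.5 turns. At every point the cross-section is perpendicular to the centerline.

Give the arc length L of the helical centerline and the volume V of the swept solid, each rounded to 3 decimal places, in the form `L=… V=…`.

L=635.437 V=31940.568

2πR = 2π·15.5 = 97.389372
per-turn = √(97.389372² + 8.5²) = √(9484.6898 + 72.25) = √9556.9398 = 97.759602
L = 6.5 × 97.759602 = 635.437415
V = π·4² × L = 50.265482 × 635.437415 = 31940.568213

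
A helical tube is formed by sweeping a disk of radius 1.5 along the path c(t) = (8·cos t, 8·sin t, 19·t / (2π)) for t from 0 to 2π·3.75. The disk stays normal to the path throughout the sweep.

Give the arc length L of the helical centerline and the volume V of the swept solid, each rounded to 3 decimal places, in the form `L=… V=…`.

2πR = 2π·8 = 50.265482
per-turn = √(50.265482² + 19²) = √(2526.6187 + 361) = √2887.6187 = 53.736568
L = 3.75 × 53.736568 = 201.512130
V = π·1.5² × L = 7.068583 × 201.512130 = 1424.405308

L=201.512 V=1424.405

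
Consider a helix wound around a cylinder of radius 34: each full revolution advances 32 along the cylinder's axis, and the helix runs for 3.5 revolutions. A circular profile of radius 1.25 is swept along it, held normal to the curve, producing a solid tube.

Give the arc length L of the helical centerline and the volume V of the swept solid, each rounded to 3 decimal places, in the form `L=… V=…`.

2πR = 2π·34 = 213.628300
per-turn = √(213.628300² + 32²) = √(45637.0508 + 1024) = √46661.0508 = 216.011691
L = 3.5 × 216.011691 = 756.040919
V = π·1.25² × L = 4.908739 × 756.040919 = 3711.207184

L=756.041 V=3711.207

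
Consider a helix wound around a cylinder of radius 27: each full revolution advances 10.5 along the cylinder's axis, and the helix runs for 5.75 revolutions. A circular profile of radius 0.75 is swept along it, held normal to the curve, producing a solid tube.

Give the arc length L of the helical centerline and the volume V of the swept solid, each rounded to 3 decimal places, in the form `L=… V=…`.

L=977.331 V=1727.087

2πR = 2π·27 = 169.646003
per-turn = √(169.646003² + 10.5²) = √(28779.7664 + 110.25) = √28890.0164 = 169.970634
L = 5.75 × 169.970634 = 977.331146
V = π·0.75² × L = 1.767146 × 977.331146 = 1727.086695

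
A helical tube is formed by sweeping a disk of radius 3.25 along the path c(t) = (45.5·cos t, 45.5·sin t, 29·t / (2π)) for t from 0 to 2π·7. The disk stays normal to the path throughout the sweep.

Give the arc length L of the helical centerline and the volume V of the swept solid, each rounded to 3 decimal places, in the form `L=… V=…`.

2πR = 2π·45.5 = 285.884931
per-turn = √(285.884931² + 29²) = √(81730.1940 + 841) = √82571.1940 = 287.352039
L = 7 × 287.352039 = 2011.464270
V = π·3.25² × L = 33.183072 × 2011.464270 = 66746.564498

L=2011.464 V=66746.564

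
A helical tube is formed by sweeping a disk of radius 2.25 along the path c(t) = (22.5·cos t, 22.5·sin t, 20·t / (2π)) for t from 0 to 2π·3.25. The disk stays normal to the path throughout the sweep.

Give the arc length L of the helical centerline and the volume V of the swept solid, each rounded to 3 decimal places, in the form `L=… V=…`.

2πR = 2π·22.5 = 141.371669
per-turn = √(141.371669² + 20²) = √(19985.9489 + 400) = √20385.9489 = 142.779371
L = 3.25 × 142.779371 = 464.032957
V = π·2.25² × L = 15.904313 × 464.032957 = 7380.125305

L=464.033 V=7380.125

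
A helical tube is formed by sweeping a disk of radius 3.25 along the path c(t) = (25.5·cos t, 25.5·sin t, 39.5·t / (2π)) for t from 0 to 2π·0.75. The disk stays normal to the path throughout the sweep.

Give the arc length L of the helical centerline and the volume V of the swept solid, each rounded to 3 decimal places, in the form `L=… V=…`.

L=123.764 V=4106.865

2πR = 2π·25.5 = 160.221225
per-turn = √(160.221225² + 39.5²) = √(25670.8410 + 1560.25) = √27231.0910 = 165.018457
L = 0.75 × 165.018457 = 123.763843
V = π·3.25² × L = 33.183072 × 123.763843 = 4106.864547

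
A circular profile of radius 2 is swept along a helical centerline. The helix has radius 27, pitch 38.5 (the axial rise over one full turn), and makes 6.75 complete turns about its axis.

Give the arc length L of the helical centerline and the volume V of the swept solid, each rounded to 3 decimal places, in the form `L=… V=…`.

2πR = 2π·27 = 169.646003
per-turn = √(169.646003² + 38.5²) = √(28779.7664 + 1482.25) = √30262.0164 = 173.959813
L = 6.75 × 173.959813 = 1174.228736
V = π·2² × L = 12.566371 × 1174.228736 = 14755.793479

L=1174.229 V=14755.793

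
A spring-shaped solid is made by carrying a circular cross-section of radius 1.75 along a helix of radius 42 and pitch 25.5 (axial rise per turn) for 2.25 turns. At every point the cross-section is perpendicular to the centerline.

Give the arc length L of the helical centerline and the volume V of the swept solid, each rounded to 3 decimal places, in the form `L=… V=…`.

L=596.527 V=5739.259

2πR = 2π·42 = 263.893783
per-turn = √(263.893783² + 25.5²) = √(69639.9287 + 650.25) = √70290.1787 = 265.122950
L = 2.25 × 265.122950 = 596.526638
V = π·1.75² × L = 9.621128 × 596.526638 = 5739.258839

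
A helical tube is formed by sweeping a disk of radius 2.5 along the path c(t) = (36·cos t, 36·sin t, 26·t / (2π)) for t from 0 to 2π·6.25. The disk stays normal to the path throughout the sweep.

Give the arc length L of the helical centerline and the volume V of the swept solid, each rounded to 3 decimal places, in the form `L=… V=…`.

2πR = 2π·36 = 226.194671
per-turn = √(226.194671² + 26²) = √(51164.0292 + 676) = √51840.0292 = 227.684056
L = 6.25 × 227.684056 = 1423.025348
V = π·2.5² × L = 19.634954 × 1423.025348 = 27941.037371

L=1423.025 V=27941.037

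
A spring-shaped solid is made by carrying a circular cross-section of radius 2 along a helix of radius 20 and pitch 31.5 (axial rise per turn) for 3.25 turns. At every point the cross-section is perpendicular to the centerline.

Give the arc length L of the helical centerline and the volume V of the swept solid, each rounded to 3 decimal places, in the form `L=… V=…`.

L=421.043 V=5290.979

2πR = 2π·20 = 125.663706
per-turn = √(125.663706² + 31.5²) = √(15791.3670 + 992.25) = √16783.6170 = 129.551600
L = 3.25 × 129.551600 = 421.042700
V = π·2² × L = 12.566371 × 421.042700 = 5290.978609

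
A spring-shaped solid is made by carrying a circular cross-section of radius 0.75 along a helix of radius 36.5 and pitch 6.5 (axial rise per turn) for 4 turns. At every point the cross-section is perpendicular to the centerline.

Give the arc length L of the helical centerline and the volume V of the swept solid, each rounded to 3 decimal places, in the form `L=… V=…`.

2πR = 2π·36.5 = 229.336264
per-turn = √(229.336264² + 6.5²) = √(52595.1219 + 42.25) = √52637.3719 = 229.428359
L = 4 × 229.428359 = 917.713435
V = π·0.75² × L = 1.767146 × 917.713435 = 1621.733505

L=917.713 V=1621.734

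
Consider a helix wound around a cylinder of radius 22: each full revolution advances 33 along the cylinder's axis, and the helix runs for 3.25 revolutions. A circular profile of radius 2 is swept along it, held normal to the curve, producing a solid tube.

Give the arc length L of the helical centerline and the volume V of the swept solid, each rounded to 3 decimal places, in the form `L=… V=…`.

L=461.872 V=5804.060

2πR = 2π·22 = 138.230077
per-turn = √(138.230077² + 33²) = √(19107.5541 + 1089) = √20196.5541 = 142.114581
L = 3.25 × 142.114581 = 461.872388
V = π·2² × L = 12.566371 × 461.872388 = 5804.059606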